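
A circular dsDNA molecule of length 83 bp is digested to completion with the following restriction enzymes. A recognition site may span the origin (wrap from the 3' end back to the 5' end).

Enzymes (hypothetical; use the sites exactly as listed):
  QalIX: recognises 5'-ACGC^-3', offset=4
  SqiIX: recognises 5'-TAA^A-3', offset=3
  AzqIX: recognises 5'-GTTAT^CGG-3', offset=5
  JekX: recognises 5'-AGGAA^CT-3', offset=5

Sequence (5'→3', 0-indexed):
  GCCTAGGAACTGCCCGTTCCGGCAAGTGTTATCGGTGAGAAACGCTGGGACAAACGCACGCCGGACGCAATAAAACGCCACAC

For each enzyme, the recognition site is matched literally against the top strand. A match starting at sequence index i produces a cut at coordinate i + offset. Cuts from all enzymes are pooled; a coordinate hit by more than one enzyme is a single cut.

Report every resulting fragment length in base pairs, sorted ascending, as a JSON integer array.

[4,5,5,7,7,7,12,13,23]

Site scan:
  QalIX (ACGC, off=4): starts [41, 53, 57, 64, 74, 81] → cuts [2, 45, 57, 61, 68, 78]
  SqiIX (TAAA, off=3): starts [70] → cuts [73]
  AzqIX (GTTATCGG, off=5): starts [27] → cuts [32]
  JekX (AGGAACT, off=5): starts [4] → cuts [9]

Pooled cuts: [2, 9, 32, 45, 57, 61, 68, 73, 78]

Fragment lengths:
  2→9: 7 bp
  9→32: 23 bp
  32→45: 13 bp
  45→57: 12 bp
  57→61: 4 bp
  61→68: 7 bp
  68→73: 5 bp
  73→78: 5 bp
  78→2 (wrap): 83-78+2 = 7 bp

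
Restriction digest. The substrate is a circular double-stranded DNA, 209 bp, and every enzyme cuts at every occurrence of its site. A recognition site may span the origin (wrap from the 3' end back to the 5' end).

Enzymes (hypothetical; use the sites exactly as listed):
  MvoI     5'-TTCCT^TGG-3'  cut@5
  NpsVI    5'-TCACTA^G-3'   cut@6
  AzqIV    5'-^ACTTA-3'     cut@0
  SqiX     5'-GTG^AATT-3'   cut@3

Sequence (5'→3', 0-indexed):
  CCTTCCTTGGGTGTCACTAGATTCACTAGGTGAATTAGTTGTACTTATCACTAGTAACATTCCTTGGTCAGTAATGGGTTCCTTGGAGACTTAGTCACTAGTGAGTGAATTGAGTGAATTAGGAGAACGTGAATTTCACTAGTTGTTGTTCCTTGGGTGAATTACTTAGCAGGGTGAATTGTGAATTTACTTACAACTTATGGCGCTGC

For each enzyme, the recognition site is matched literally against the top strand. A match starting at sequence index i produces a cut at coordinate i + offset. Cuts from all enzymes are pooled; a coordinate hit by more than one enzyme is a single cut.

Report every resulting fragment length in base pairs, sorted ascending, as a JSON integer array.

Site scan:
  MvoI (TTCCTTGG, off=5): starts [2, 59, 78, 148] → cuts [7, 64, 83, 153]
  NpsVI (TCACTAG, off=6): starts [13, 22, 47, 94, 135] → cuts [19, 28, 53, 100, 141]
  AzqIV (ACTTA, off=0): starts [42, 88, 163, 188, 195] → cuts [42, 88, 163, 188, 195]
  SqiX (GTGAATT, off=3): starts [29, 104, 113, 128, 156, 173, 180] → cuts [32, 107, 116, 131, 159, 176, 183]

Pooled cuts: [7, 19, 28, 32, 42, 53, 64, 83, 88, 100, 107, 116, 131, 141, 153, 159, 163, 176, 183, 188, 195]

Fragments:
  7→19: 12 bp
  19→28: 9 bp
  28→32: 4 bp
  32→42: 10 bp
  42→53: 11 bp
  53→64: 11 bp
  64→83: 19 bp
  83→88: 5 bp
  88→100: 12 bp
  100→107: 7 bp
  107→116: 9 bp
  116→131: 15 bp
  131→141: 10 bp
  141→153: 12 bp
  153→159: 6 bp
  159→163: 4 bp
  163→176: 13 bp
  176→183: 7 bp
  183→188: 5 bp
  188→195: 7 bp
  195→7 (wrap): 209-195+7 = 21 bp

[4,4,5,5,6,7,7,7,9,9,10,10,11,11,12,12,12,13,15,19,21]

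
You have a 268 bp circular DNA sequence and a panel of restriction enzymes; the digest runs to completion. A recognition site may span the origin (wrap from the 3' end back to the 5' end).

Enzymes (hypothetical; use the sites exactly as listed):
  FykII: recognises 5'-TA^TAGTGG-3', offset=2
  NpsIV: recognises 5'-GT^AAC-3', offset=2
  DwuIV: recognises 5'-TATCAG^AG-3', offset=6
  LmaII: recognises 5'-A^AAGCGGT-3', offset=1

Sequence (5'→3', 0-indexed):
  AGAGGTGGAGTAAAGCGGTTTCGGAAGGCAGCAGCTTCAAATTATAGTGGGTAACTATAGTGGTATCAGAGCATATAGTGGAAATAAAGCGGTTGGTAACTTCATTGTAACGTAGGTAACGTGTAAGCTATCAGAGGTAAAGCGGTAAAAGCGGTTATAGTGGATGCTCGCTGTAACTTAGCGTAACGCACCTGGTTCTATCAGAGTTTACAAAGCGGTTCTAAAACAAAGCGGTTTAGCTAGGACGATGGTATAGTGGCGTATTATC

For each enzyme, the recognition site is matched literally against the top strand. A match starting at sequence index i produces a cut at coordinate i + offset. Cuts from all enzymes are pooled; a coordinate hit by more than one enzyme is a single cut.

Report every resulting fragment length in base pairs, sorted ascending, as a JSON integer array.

Site scan:
  FykII TATAGTGG/2: at [42, 55, 73, 155, 251] ⇒ [44, 57, 75, 157, 253]
  NpsIV GTAAC/2: at [50, 95, 106, 115, 172, 182] ⇒ [52, 97, 108, 117, 174, 184]
  DwuIV TATCAGAG/6: at [63, 128, 198, 264] ⇒ [2, 69, 134, 204]
  LmaII AAAGCGGT/1: at [11, 85, 138, 147, 211, 227] ⇒ [12, 86, 139, 148, 212, 228]

Pooled cuts: [2, 12, 44, 52, 57, 69, 75, 86, 97, 108, 117, 134, 139, 148, 157, 174, 184, 204, 212, 228, 253]

Fragment lengths:
  2→12: 10 bp
  12→44: 32 bp
  44→52: 8 bp
  52→57: 5 bp
  57→69: 12 bp
  69→75: 6 bp
  75→86: 11 bp
  86→97: 11 bp
  97→108: 11 bp
  108→117: 9 bp
  117→134: 17 bp
  134→139: 5 bp
  139→148: 9 bp
  148→157: 9 bp
  157→174: 17 bp
  174→184: 10 bp
  184→204: 20 bp
  204→212: 8 bp
  212→228: 16 bp
  228→253: 25 bp
  253→2 (wrap): 268-253+2 = 17 bp

[5,5,6,8,8,9,9,9,10,10,11,11,11,12,16,17,17,17,20,25,32]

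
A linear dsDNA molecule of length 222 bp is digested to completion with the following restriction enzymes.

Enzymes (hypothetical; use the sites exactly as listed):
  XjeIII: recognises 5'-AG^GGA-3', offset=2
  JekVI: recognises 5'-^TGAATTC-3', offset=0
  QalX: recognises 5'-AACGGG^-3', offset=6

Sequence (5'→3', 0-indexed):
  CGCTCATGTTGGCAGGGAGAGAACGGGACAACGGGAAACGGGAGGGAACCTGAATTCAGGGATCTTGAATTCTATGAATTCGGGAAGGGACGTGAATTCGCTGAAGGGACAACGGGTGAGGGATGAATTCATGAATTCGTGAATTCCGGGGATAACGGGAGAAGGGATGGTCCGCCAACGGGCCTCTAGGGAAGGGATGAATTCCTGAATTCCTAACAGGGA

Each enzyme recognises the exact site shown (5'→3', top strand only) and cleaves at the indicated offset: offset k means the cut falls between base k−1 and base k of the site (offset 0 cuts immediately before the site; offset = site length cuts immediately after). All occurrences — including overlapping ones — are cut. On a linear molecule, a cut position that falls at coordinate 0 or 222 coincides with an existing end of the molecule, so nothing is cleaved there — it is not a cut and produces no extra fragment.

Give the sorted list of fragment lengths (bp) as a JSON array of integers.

[2,3,3,3,4,5,5,5,6,6,7,7,8,8,8,8,9,9,10,12,13,14,14,15,18,20]

Scan for sites:
  XjeIII (AGGGA, off=2): starts [13, 42, 57, 85, 104, 118, 162, 187, 192, 217] → cuts [15, 44, 59, 87, 106, 120, 164, 189, 194, 219]
  JekVI (TGAATTC, off=0): starts [50, 65, 74, 92, 123, 131, 139, 197, 205] → cuts [50, 65, 74, 92, 123, 131, 139, 197, 205]
  QalX (AACGGG, off=6): starts [21, 29, 36, 110, 153, 176] → cuts [27, 35, 42, 116, 159, 182]

Pooled cuts: [15, 27, 35, 42, 44, 50, 59, 65, 74, 87, 92, 106, 116, 120, 123, 131, 139, 159, 164, 182, 189, 194, 197, 205, 219]

Fragment lengths:
  [0,15): 15 bp
  [15,27): 12 bp
  [27,35): 8 bp
  [35,42): 7 bp
  [42,44): 2 bp
  [44,50): 6 bp
  [50,59): 9 bp
  [59,65): 6 bp
  [65,74): 9 bp
  [74,87): 13 bp
  [87,92): 5 bp
  [92,106): 14 bp
  [106,116): 10 bp
  [116,120): 4 bp
  [120,123): 3 bp
  [123,131): 8 bp
  [131,139): 8 bp
  [139,159): 20 bp
  [159,164): 5 bp
  [164,182): 18 bp
  [182,189): 7 bp
  [189,194): 5 bp
  [194,197): 3 bp
  [197,205): 8 bp
  [205,219): 14 bp
  [219,222): 3 bp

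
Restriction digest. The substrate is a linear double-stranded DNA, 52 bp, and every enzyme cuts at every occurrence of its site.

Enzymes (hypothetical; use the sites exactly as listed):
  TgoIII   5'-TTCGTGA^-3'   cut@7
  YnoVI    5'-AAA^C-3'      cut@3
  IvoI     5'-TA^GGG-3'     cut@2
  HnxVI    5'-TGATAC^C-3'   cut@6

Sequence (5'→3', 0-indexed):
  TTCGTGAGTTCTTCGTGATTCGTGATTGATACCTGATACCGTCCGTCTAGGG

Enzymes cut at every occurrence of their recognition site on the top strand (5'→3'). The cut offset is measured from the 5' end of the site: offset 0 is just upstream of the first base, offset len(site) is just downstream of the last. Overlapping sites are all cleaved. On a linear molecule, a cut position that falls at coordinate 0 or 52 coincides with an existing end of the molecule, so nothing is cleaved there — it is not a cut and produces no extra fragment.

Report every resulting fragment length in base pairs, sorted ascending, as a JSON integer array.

[3,7,7,7,7,10,11]

Scan for sites:
  TgoIII (TTCGTGA, off=7): starts [0, 11, 18] → cuts [7, 18, 25]
  YnoVI (AAAC, off=3): no sites
  IvoI (TAGGG, off=2): starts [47] → cuts [49]
  HnxVI (TGATACC, off=6): starts [26, 33] → cuts [32, 39]

All cut coordinates (distinct, sorted): [7, 18, 25, 32, 39, 49]

Fragments:
  [0,7): 7 bp
  [7,18): 11 bp
  [18,25): 7 bp
  [25,32): 7 bp
  [32,39): 7 bp
  [39,49): 10 bp
  [49,52): 3 bp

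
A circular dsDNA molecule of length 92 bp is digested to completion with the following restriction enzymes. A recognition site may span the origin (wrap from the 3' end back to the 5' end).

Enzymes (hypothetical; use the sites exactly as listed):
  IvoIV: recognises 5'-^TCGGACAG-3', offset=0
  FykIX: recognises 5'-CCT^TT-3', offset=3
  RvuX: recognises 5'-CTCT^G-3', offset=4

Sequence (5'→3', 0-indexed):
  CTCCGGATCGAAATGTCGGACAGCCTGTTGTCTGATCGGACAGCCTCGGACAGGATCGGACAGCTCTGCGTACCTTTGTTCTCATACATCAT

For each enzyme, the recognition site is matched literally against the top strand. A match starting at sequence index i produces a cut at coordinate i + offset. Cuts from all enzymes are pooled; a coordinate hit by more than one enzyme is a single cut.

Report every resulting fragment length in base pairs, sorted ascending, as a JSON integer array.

Per-enzyme occurrences:
  IvoIV TCGGACAG/0: at [15, 35, 45, 55] ⇒ [15, 35, 45, 55]
  FykIX CCTTT/3: at [72] ⇒ [75]
  RvuX CTCTG/4: at [63] ⇒ [67]

Pooled cuts: [15, 35, 45, 55, 67, 75]

Fragments:
  15→35: 20 bp
  35→45: 10 bp
  45→55: 10 bp
  55→67: 12 bp
  67→75: 8 bp
  75→15 (wrap): 92-75+15 = 32 bp

[8,10,10,12,20,32]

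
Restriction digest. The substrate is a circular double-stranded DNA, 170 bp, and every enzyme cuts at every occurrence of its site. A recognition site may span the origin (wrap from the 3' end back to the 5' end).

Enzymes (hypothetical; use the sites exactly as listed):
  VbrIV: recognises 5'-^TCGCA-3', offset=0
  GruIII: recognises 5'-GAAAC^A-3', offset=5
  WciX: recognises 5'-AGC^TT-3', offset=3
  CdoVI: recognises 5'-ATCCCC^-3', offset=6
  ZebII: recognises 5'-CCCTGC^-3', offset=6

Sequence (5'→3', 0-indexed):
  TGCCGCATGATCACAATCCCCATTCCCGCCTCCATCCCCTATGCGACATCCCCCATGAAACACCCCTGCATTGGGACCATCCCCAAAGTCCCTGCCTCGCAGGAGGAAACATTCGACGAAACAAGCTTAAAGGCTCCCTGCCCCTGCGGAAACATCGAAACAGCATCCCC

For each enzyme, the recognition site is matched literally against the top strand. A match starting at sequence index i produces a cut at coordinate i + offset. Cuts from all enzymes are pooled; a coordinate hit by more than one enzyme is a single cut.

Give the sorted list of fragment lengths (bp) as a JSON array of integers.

Per-enzyme occurrences:
  VbrIV (TCGCA, off=0): starts [96] → cuts [96]
  GruIII (GAAACA, off=5): starts [56, 105, 117, 148, 156] → cuts [61, 110, 122, 153, 161]
  WciX (AGCTT, off=3): starts [123] → cuts [126]
  CdoVI (ATCCCC, off=6): starts [15, 33, 47, 78, 164] → cuts [0, 21, 39, 53, 84]
  ZebII (CCCTGC, off=6): starts [63, 89, 135, 141, 167] → cuts [3, 69, 95, 141, 147]

Pooled cuts: [0, 3, 21, 39, 53, 61, 69, 84, 95, 96, 110, 122, 126, 141, 147, 153, 161]

Fragment lengths:
  0→3: 3 bp
  3→21: 18 bp
  21→39: 18 bp
  39→53: 14 bp
  53→61: 8 bp
  61→69: 8 bp
  69→84: 15 bp
  84→95: 11 bp
  95→96: 1 bp
  96→110: 14 bp
  110→122: 12 bp
  122→126: 4 bp
  126→141: 15 bp
  141→147: 6 bp
  147→153: 6 bp
  153→161: 8 bp
  161→0 (wrap): 170-161+0 = 9 bp

[1,3,4,6,6,8,8,8,9,11,12,14,14,15,15,18,18]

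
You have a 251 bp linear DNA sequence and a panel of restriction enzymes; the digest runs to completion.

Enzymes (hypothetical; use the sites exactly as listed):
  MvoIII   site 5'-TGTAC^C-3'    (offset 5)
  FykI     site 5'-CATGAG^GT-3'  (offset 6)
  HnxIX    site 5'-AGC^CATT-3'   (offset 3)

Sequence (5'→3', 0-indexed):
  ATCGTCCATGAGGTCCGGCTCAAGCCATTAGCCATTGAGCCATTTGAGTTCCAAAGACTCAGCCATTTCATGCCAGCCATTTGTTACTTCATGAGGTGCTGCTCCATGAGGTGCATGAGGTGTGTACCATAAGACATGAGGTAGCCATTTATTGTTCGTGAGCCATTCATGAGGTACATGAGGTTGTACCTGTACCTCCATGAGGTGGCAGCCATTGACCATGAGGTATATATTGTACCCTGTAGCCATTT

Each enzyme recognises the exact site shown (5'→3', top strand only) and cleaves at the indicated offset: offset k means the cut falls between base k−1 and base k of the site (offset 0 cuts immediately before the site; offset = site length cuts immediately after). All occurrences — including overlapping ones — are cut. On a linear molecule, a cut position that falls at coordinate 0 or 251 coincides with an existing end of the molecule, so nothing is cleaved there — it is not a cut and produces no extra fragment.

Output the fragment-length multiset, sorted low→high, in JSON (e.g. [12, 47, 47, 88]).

[5,5,6,7,7,8,8,8,8,9,9,9,10,12,13,13,13,13,14,15,18,18,23]

Scan for sites:
  MvoIII (TGTACC, off=5): starts [122, 184, 190, 233] → cuts [127, 189, 195, 238]
  FykI (CATGAGGT, off=6): starts [6, 89, 104, 113, 134, 167, 176, 198, 219] → cuts [12, 95, 110, 119, 140, 173, 182, 204, 225]
  HnxIX (AGCCATT, off=3): starts [22, 29, 37, 60, 74, 142, 160, 209, 243] → cuts [25, 32, 40, 63, 77, 145, 163, 212, 246]

Pooled cuts: [12, 25, 32, 40, 63, 77, 95, 110, 119, 127, 140, 145, 163, 173, 182, 189, 195, 204, 212, 225, 238, 246]

Fragments:
  [0,12): 12 bp
  [12,25): 13 bp
  [25,32): 7 bp
  [32,40): 8 bp
  [40,63): 23 bp
  [63,77): 14 bp
  [77,95): 18 bp
  [95,110): 15 bp
  [110,119): 9 bp
  [119,127): 8 bp
  [127,140): 13 bp
  [140,145): 5 bp
  [145,163): 18 bp
  [163,173): 10 bp
  [173,182): 9 bp
  [182,189): 7 bp
  [189,195): 6 bp
  [195,204): 9 bp
  [204,212): 8 bp
  [212,225): 13 bp
  [225,238): 13 bp
  [238,246): 8 bp
  [246,251): 5 bp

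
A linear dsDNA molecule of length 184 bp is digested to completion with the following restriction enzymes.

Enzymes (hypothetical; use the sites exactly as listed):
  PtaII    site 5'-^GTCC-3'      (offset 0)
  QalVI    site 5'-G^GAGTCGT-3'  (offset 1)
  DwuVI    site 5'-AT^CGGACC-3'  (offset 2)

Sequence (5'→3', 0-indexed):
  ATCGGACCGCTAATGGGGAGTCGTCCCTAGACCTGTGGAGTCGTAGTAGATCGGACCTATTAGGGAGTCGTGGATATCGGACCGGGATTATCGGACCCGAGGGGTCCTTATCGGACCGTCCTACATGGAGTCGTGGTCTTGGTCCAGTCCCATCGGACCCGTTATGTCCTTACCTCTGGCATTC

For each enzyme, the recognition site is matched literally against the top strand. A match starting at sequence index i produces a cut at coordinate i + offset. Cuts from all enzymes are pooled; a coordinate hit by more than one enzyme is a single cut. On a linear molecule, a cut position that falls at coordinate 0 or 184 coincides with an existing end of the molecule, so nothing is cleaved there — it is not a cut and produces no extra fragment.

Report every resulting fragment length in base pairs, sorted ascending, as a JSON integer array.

Site scan:
  PtaII (GTCC, off=0): starts [22, 103, 117, 141, 146, 165] → cuts [22, 103, 117, 141, 146, 165]
  QalVI (GGAGTCGT, off=1): starts [16, 36, 63, 126] → cuts [17, 37, 64, 127]
  DwuVI (ATCGGACC, off=2): starts [0, 49, 75, 89, 109, 151] → cuts [2, 51, 77, 91, 111, 153]

All cut coordinates (distinct, sorted): [2, 17, 22, 37, 51, 64, 77, 91, 103, 111, 117, 127, 141, 146, 153, 165]

Fragments:
  [0,2): 2 bp
  [2,17): 15 bp
  [17,22): 5 bp
  [22,37): 15 bp
  [37,51): 14 bp
  [51,64): 13 bp
  [64,77): 13 bp
  [77,91): 14 bp
  [91,103): 12 bp
  [103,111): 8 bp
  [111,117): 6 bp
  [117,127): 10 bp
  [127,141): 14 bp
  [141,146): 5 bp
  [146,153): 7 bp
  [153,165): 12 bp
  [165,184): 19 bp

[2,5,5,6,7,8,10,12,12,13,13,14,14,14,15,15,19]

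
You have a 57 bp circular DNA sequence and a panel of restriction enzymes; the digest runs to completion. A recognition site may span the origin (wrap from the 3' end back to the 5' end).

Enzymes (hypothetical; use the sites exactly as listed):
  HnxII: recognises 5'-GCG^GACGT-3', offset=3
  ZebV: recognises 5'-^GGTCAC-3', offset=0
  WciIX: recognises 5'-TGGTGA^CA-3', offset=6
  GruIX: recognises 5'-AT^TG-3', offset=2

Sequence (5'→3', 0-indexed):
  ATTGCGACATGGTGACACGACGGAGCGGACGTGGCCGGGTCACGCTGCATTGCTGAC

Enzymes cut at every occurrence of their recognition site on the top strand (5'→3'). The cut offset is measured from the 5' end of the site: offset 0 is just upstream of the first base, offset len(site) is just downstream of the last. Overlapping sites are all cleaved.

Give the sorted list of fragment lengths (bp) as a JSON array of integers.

[9,10,12,13,13]

Per-enzyme occurrences:
  HnxII GCGGACGT/3: at [24] ⇒ [27]
  ZebV GGTCAC/0: at [37] ⇒ [37]
  WciIX TGGTGACA/6: at [9] ⇒ [15]
  GruIX ATTG/2: at [0, 48] ⇒ [2, 50]

All cut coordinates (distinct, sorted): [2, 15, 27, 37, 50]

Fragments:
  2→15: 13 bp
  15→27: 12 bp
  27→37: 10 bp
  37→50: 13 bp
  50→2 (wrap): 57-50+2 = 9 bp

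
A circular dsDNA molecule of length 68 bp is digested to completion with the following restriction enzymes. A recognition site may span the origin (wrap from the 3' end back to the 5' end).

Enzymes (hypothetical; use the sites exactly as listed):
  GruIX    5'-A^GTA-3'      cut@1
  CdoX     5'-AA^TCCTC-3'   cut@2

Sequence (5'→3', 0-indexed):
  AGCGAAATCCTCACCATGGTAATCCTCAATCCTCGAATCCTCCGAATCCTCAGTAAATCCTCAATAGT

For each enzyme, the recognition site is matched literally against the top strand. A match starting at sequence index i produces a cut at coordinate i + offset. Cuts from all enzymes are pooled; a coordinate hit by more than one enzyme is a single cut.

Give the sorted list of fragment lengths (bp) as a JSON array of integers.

Scan for sites:
  GruIX (AGTA, off=1): starts [51, 65] → cuts [52, 66]
  CdoX (AATCCTC, off=2): starts [5, 20, 27, 35, 44, 55] → cuts [7, 22, 29, 37, 46, 57]

All cut coordinates (distinct, sorted): [7, 22, 29, 37, 46, 52, 57, 66]

Fragments:
  7→22: 15 bp
  22→29: 7 bp
  29→37: 8 bp
  37→46: 9 bp
  46→52: 6 bp
  52→57: 5 bp
  57→66: 9 bp
  66→7 (wrap): 68-66+7 = 9 bp

[5,6,7,8,9,9,9,15]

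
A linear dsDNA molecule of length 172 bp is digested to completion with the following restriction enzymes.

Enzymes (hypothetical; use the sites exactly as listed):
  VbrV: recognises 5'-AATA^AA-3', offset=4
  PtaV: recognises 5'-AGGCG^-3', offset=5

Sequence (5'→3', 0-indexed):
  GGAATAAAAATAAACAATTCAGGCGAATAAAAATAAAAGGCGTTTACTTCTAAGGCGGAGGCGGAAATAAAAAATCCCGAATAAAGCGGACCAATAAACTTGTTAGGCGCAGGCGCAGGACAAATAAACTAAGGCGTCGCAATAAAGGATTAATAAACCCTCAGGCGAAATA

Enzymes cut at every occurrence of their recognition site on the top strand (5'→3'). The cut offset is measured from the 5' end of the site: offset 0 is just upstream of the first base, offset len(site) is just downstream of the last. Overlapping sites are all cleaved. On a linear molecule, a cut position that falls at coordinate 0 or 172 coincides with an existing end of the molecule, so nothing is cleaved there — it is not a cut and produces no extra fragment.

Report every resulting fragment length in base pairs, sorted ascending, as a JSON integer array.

Scan for sites:
  VbrV AATAAA/4: at [2, 8, 25, 31, 65, 79, 92, 122, 140, 151] ⇒ [6, 12, 29, 35, 69, 83, 96, 126, 144, 155]
  PtaV AGGCG/5: at [20, 37, 52, 58, 104, 110, 131, 162] ⇒ [25, 42, 57, 63, 109, 115, 136, 167]

Pooled cuts: [6, 12, 25, 29, 35, 42, 57, 63, 69, 83, 96, 109, 115, 126, 136, 144, 155, 167]

Fragment lengths:
  [0,6): 6 bp
  [6,12): 6 bp
  [12,25): 13 bp
  [25,29): 4 bp
  [29,35): 6 bp
  [35,42): 7 bp
  [42,57): 15 bp
  [57,63): 6 bp
  [63,69): 6 bp
  [69,83): 14 bp
  [83,96): 13 bp
  [96,109): 13 bp
  [109,115): 6 bp
  [115,126): 11 bp
  [126,136): 10 bp
  [136,144): 8 bp
  [144,155): 11 bp
  [155,167): 12 bp
  [167,172): 5 bp

[4,5,6,6,6,6,6,6,7,8,10,11,11,12,13,13,13,14,15]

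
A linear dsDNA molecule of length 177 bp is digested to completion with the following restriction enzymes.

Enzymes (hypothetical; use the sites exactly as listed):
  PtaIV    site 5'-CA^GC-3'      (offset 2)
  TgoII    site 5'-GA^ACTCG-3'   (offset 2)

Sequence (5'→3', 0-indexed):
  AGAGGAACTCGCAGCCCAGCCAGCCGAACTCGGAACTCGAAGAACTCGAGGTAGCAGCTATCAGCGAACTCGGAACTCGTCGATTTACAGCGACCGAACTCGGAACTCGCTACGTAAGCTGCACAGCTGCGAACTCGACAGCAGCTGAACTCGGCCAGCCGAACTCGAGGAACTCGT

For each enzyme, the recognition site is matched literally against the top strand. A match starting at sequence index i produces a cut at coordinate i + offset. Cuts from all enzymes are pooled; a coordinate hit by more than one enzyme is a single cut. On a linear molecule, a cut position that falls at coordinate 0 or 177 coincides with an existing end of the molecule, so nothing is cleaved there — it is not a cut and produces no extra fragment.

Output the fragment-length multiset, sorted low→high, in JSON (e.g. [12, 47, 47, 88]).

Scan for sites:
  PtaIV CAGC/2: at [11, 16, 20, 54, 61, 87, 123, 138, 141, 155] ⇒ [13, 18, 22, 56, 63, 89, 125, 140, 143, 157]
  TgoII GAACTCG/2: at [4, 25, 32, 41, 65, 72, 95, 102, 130, 146, 160, 169] ⇒ [6, 27, 34, 43, 67, 74, 97, 104, 132, 148, 162, 171]

All cut coordinates (distinct, sorted): [6, 13, 18, 22, 27, 34, 43, 56, 63, 67, 74, 89, 97, 104, 125, 132, 140, 143, 148, 157, 162, 171]

Fragment lengths:
  [0,6): 6 bp
  [6,13): 7 bp
  [13,18): 5 bp
  [18,22): 4 bp
  [22,27): 5 bp
  [27,34): 7 bp
  [34,43): 9 bp
  [43,56): 13 bp
  [56,63): 7 bp
  [63,67): 4 bp
  [67,74): 7 bp
  [74,89): 15 bp
  [89,97): 8 bp
  [97,104): 7 bp
  [104,125): 21 bp
  [125,132): 7 bp
  [132,140): 8 bp
  [140,143): 3 bp
  [143,148): 5 bp
  [148,157): 9 bp
  [157,162): 5 bp
  [162,171): 9 bp
  [171,177): 6 bp

[3,4,4,5,5,5,5,6,6,7,7,7,7,7,7,8,8,9,9,9,13,15,21]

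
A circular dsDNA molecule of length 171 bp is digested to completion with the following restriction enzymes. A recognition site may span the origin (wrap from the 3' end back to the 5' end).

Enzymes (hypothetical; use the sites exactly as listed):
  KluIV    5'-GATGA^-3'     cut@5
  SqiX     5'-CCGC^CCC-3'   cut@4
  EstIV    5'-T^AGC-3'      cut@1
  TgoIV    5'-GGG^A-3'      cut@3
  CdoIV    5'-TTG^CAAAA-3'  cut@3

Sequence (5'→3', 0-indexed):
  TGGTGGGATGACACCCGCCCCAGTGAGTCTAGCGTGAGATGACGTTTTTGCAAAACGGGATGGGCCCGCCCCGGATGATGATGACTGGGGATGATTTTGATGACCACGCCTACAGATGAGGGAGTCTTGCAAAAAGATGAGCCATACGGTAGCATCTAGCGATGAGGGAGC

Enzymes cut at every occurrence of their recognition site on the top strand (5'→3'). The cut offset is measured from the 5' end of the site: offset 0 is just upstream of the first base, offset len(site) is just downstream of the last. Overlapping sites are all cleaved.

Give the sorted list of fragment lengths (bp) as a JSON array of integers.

Scan for sites:
  KluIV (GATGA, off=5): starts [6, 37, 73, 76, 79, 89, 98, 114, 135, 160] → cuts [11, 42, 78, 81, 84, 94, 103, 119, 140, 165]
  SqiX (CCGCCCC, off=4): starts [14, 65] → cuts [18, 69]
  EstIV (TAGC, off=1): starts [29, 149, 156] → cuts [30, 150, 157]
  TgoIV (GGGA, off=3): starts [4, 56, 87, 119, 165] → cuts [7, 59, 90, 122, 168]
  CdoIV (TTGCAAAA, off=3): starts [47, 126] → cuts [50, 129]

All cut coordinates (distinct, sorted): [7, 11, 18, 30, 42, 50, 59, 69, 78, 81, 84, 90, 94, 103, 119, 122, 129, 140, 150, 157, 165, 168]

Fragment lengths:
  7→11: 4 bp
  11→18: 7 bp
  18→30: 12 bp
  30→42: 12 bp
  42→50: 8 bp
  50→59: 9 bp
  59→69: 10 bp
  69→78: 9 bp
  78→81: 3 bp
  81→84: 3 bp
  84→90: 6 bp
  90→94: 4 bp
  94→103: 9 bp
  103→119: 16 bp
  119→122: 3 bp
  122→129: 7 bp
  129→140: 11 bp
  140→150: 10 bp
  150→157: 7 bp
  157→165: 8 bp
  165→168: 3 bp
  168→7 (wrap): 171-168+7 = 10 bp

[3,3,3,3,4,4,6,7,7,7,8,8,9,9,9,10,10,10,11,12,12,16]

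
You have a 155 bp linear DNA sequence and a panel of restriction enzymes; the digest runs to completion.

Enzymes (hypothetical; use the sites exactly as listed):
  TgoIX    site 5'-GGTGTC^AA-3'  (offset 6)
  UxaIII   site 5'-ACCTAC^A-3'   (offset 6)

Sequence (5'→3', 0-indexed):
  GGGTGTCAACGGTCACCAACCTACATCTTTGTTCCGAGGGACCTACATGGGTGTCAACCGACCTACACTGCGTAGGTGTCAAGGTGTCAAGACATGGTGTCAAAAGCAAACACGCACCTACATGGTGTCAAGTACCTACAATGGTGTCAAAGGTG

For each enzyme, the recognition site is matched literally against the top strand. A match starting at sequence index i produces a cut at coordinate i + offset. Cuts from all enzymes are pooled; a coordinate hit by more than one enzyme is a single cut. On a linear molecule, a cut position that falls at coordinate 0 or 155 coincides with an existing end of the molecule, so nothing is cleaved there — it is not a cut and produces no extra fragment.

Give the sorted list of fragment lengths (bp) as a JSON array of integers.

Scan for sites:
  TgoIX GGTGTCAA/6: at [1, 49, 74, 82, 95, 123, 142] ⇒ [7, 55, 80, 88, 101, 129, 148]
  UxaIII ACCTACA/6: at [18, 40, 60, 115, 133] ⇒ [24, 46, 66, 121, 139]

Pooled cuts: [7, 24, 46, 55, 66, 80, 88, 101, 121, 129, 139, 148]

Fragments:
  [0,7): 7 bp
  [7,24): 17 bp
  [24,46): 22 bp
  [46,55): 9 bp
  [55,66): 11 bp
  [66,80): 14 bp
  [80,88): 8 bp
  [88,101): 13 bp
  [101,121): 20 bp
  [121,129): 8 bp
  [129,139): 10 bp
  [139,148): 9 bp
  [148,155): 7 bp

[7,7,8,8,9,9,10,11,13,14,17,20,22]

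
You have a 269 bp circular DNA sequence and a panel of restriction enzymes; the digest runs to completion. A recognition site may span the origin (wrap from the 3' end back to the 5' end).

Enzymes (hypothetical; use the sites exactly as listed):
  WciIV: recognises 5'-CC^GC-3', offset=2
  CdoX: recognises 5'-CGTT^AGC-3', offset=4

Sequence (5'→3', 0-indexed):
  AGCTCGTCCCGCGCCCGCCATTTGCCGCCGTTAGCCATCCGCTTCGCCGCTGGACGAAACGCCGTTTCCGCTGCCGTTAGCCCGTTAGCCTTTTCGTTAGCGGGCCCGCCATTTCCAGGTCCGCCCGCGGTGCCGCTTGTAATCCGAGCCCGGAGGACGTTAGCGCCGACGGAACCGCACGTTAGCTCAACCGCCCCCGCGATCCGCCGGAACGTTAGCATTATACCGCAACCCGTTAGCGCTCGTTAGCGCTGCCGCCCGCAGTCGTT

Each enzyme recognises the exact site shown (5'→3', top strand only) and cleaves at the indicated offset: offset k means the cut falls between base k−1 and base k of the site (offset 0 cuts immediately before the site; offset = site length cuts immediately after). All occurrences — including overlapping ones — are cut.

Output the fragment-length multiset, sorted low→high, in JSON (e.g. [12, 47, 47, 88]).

Per-enzyme occurrences:
  WciIV CCGC/2: at [8, 14, 24, 38, 46, 67, 105, 120, 124, 132, 174, 190, 196, 203, 225, 254, 258] ⇒ [10, 16, 26, 40, 48, 69, 107, 122, 126, 134, 176, 192, 198, 205, 227, 256, 260]
  CdoX CGTTAGC/4: at [28, 74, 82, 94, 157, 179, 212, 233, 243, 265] ⇒ [0, 32, 78, 86, 98, 161, 183, 216, 237, 247]

Pooled cuts: [0, 10, 16, 26, 32, 40, 48, 69, 78, 86, 98, 107, 122, 126, 134, 161, 176, 183, 192, 198, 205, 216, 227, 237, 247, 256, 260]

Fragments:
  0→10: 10 bp
  10→16: 6 bp
  16→26: 10 bp
  26→32: 6 bp
  32→40: 8 bp
  40→48: 8 bp
  48→69: 21 bp
  69→78: 9 bp
  78→86: 8 bp
  86→98: 12 bp
  98→107: 9 bp
  107→122: 15 bp
  122→126: 4 bp
  126→134: 8 bp
  134→161: 27 bp
  161→176: 15 bp
  176→183: 7 bp
  183→192: 9 bp
  192→198: 6 bp
  198→205: 7 bp
  205→216: 11 bp
  216→227: 11 bp
  227→237: 10 bp
  237→247: 10 bp
  247→256: 9 bp
  256→260: 4 bp
  260→0 (wrap): 269-260+0 = 9 bp

[4,4,6,6,6,7,7,8,8,8,8,9,9,9,9,9,10,10,10,10,11,11,12,15,15,21,27]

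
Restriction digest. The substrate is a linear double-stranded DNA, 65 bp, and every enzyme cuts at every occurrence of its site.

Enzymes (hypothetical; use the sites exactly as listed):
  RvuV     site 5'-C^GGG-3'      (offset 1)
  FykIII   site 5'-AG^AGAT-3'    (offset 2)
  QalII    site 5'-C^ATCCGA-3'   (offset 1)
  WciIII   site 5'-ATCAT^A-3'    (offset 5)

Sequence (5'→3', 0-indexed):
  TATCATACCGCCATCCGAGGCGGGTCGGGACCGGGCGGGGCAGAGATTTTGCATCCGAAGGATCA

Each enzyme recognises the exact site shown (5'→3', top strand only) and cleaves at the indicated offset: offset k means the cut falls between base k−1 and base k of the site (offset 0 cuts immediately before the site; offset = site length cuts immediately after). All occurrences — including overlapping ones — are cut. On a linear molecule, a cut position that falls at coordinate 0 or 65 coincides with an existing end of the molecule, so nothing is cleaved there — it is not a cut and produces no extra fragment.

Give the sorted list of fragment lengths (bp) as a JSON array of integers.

[4,5,6,6,6,7,9,9,13]

Scan for sites:
  RvuV CGGG/1: at [20, 25, 31, 35] ⇒ [21, 26, 32, 36]
  FykIII AGAGAT/2: at [41] ⇒ [43]
  QalII CATCCGA/1: at [11, 51] ⇒ [12, 52]
  WciIII ATCATA/5: at [1] ⇒ [6]

Pooled cuts: [6, 12, 21, 26, 32, 36, 43, 52]

Fragment lengths:
  [0,6): 6 bp
  [6,12): 6 bp
  [12,21): 9 bp
  [21,26): 5 bp
  [26,32): 6 bp
  [32,36): 4 bp
  [36,43): 7 bp
  [43,52): 9 bp
  [52,65): 13 bp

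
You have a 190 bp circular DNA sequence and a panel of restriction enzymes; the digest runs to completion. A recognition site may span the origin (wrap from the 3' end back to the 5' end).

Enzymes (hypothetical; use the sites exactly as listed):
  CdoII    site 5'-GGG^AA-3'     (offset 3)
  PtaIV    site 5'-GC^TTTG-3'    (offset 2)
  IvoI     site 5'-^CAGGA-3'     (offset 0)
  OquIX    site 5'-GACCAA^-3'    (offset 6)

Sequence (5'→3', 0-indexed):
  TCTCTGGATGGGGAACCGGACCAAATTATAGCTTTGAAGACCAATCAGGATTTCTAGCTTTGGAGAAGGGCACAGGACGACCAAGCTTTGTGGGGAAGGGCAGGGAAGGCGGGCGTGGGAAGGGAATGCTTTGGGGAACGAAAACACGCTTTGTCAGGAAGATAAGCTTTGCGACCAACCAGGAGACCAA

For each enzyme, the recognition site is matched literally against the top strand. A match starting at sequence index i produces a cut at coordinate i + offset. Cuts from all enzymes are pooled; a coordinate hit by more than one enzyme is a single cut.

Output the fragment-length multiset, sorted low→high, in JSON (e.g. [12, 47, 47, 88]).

[1,1,2,5,5,5,7,8,9,10,11,11,11,12,12,13,13,13,13,14,14]

Per-enzyme occurrences:
  CdoII GGGAA/3: at [10, 92, 102, 116, 121, 133] ⇒ [13, 95, 105, 119, 124, 136]
  PtaIV GCTTTG/2: at [30, 56, 84, 127, 147, 165] ⇒ [32, 58, 86, 129, 149, 167]
  IvoI CAGGA/0: at [45, 72, 154, 179] ⇒ [45, 72, 154, 179]
  OquIX GACCAA/6: at [18, 38, 78, 172, 184] ⇒ [0, 24, 44, 84, 178]

Pooled cuts: [0, 13, 24, 32, 44, 45, 58, 72, 84, 86, 95, 105, 119, 124, 129, 136, 149, 154, 167, 178, 179]

Fragment lengths:
  0→13: 13 bp
  13→24: 11 bp
  24→32: 8 bp
  32→44: 12 bp
  44→45: 1 bp
  45→58: 13 bp
  58→72: 14 bp
  72→84: 12 bp
  84→86: 2 bp
  86→95: 9 bp
  95→105: 10 bp
  105→119: 14 bp
  119→124: 5 bp
  124→129: 5 bp
  129→136: 7 bp
  136→149: 13 bp
  149→154: 5 bp
  154→167: 13 bp
  167→178: 11 bp
  178→179: 1 bp
  179→0 (wrap): 190-179+0 = 11 bp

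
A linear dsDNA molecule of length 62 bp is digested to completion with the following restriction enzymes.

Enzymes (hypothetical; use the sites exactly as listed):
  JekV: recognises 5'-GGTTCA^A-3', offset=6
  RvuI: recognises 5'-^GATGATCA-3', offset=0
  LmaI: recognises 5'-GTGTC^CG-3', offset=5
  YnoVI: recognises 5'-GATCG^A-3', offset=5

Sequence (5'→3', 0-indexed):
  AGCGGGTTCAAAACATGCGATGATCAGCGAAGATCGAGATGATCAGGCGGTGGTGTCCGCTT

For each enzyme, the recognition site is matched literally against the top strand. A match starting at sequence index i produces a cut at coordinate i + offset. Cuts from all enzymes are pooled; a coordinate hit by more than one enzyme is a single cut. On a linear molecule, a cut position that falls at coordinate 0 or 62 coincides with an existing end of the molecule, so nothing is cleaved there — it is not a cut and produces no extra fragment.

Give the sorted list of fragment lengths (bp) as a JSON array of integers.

[1,5,8,10,18,20]

Scan for sites:
  JekV GGTTCAA/6: at [4] ⇒ [10]
  RvuI GATGATCA/0: at [18, 37] ⇒ [18, 37]
  LmaI GTGTCCG/5: at [52] ⇒ [57]
  YnoVI GATCGA/5: at [31] ⇒ [36]

Pooled cuts: [10, 18, 36, 37, 57]

Fragment lengths:
  [0,10): 10 bp
  [10,18): 8 bp
  [18,36): 18 bp
  [36,37): 1 bp
  [37,57): 20 bp
  [57,62): 5 bp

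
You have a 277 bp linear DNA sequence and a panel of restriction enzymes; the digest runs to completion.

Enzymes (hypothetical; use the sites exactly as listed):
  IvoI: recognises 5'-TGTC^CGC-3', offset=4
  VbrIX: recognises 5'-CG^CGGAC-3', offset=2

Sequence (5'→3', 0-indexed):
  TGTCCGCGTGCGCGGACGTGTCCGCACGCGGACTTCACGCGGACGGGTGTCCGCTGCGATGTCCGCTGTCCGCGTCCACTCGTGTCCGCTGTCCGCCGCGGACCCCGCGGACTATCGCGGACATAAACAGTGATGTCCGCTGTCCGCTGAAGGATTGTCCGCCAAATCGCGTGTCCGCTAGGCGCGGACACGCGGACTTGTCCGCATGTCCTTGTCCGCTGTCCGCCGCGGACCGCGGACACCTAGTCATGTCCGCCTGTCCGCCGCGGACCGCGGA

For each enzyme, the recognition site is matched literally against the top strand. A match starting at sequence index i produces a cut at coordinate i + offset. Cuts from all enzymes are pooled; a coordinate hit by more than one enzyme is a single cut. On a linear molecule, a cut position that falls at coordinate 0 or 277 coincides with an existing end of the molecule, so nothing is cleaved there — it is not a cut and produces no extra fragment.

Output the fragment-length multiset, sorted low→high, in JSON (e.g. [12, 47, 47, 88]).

[4,5,5,5,6,7,7,7,7,7,8,8,8,9,9,10,10,10,11,11,12,12,14,15,16,16,18,20]

Per-enzyme occurrences:
  IvoI (TGTCCGC, off=4): starts [0, 18, 47, 59, 66, 82, 89, 133, 140, 155, 171, 198, 212, 219, 249, 257] → cuts [4, 22, 51, 63, 70, 86, 93, 137, 144, 159, 175, 202, 216, 223, 253, 261]
  VbrIX (CGCGGAC, off=2): starts [10, 26, 37, 96, 105, 115, 182, 190, 226, 233, 264] → cuts [12, 28, 39, 98, 107, 117, 184, 192, 228, 235, 266]

All cut coordinates (distinct, sorted): [4, 12, 22, 28, 39, 51, 63, 70, 86, 93, 98, 107, 117, 137, 144, 159, 175, 184, 192, 202, 216, 223, 228, 235, 253, 261, 266]

Fragment lengths:
  [0,4): 4 bp
  [4,12): 8 bp
  [12,22): 10 bp
  [22,28): 6 bp
  [28,39): 11 bp
  [39,51): 12 bp
  [51,63): 12 bp
  [63,70): 7 bp
  [70,86): 16 bp
  [86,93): 7 bp
  [93,98): 5 bp
  [98,107): 9 bp
  [107,117): 10 bp
  [117,137): 20 bp
  [137,144): 7 bp
  [144,159): 15 bp
  [159,175): 16 bp
  [175,184): 9 bp
  [184,192): 8 bp
  [192,202): 10 bp
  [202,216): 14 bp
  [216,223): 7 bp
  [223,228): 5 bp
  [228,235): 7 bp
  [235,253): 18 bp
  [253,261): 8 bp
  [261,266): 5 bp
  [266,277): 11 bp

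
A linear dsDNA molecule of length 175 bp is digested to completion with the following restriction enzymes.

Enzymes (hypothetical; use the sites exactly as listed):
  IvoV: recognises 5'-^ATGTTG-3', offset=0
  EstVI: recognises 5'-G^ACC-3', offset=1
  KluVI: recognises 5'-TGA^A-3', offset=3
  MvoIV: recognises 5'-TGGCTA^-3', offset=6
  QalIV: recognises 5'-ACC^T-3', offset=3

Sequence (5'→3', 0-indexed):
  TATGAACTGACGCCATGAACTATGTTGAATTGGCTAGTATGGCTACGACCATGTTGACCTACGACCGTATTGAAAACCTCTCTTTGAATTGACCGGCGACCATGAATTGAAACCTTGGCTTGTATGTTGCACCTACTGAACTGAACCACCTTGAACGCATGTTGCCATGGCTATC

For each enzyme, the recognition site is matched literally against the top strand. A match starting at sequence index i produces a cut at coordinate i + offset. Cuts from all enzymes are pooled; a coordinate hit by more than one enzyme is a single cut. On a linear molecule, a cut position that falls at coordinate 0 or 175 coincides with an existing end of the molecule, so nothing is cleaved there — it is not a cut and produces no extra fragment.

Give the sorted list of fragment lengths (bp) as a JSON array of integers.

[2,2,3,3,3,4,4,4,4,4,5,5,5,5,6,6,6,7,7,7,8,9,9,9,10,10,13,15]

Per-enzyme occurrences:
  IvoV ATGTTG/0: at [21, 50, 123, 158] ⇒ [21, 50, 123, 158]
  EstVI GACC/1: at [46, 55, 62, 90, 97] ⇒ [47, 56, 63, 91, 98]
  KluVI TGAA/3: at [2, 15, 25, 70, 84, 102, 107, 136, 141, 151] ⇒ [5, 18, 28, 73, 87, 105, 110, 139, 144, 154]
  MvoIV TGGCTA/6: at [30, 39, 167] ⇒ [36, 45, 173]
  QalIV ACCT/3: at [56, 75, 111, 130, 147] ⇒ [59, 78, 114, 133, 150]

Pooled cuts: [5, 18, 21, 28, 36, 45, 47, 50, 56, 59, 63, 73, 78, 87, 91, 98, 105, 110, 114, 123, 133, 139, 144, 150, 154, 158, 173]

Fragments:
  [0,5): 5 bp
  [5,18): 13 bp
  [18,21): 3 bp
  [21,28): 7 bp
  [28,36): 8 bp
  [36,45): 9 bp
  [45,47): 2 bp
  [47,50): 3 bp
  [50,56): 6 bp
  [56,59): 3 bp
  [59,63): 4 bp
  [63,73): 10 bp
  [73,78): 5 bp
  [78,87): 9 bp
  [87,91): 4 bp
  [91,98): 7 bp
  [98,105): 7 bp
  [105,110): 5 bp
  [110,114): 4 bp
  [114,123): 9 bp
  [123,133): 10 bp
  [133,139): 6 bp
  [139,144): 5 bp
  [144,150): 6 bp
  [150,154): 4 bp
  [154,158): 4 bp
  [158,173): 15 bp
  [173,175): 2 bp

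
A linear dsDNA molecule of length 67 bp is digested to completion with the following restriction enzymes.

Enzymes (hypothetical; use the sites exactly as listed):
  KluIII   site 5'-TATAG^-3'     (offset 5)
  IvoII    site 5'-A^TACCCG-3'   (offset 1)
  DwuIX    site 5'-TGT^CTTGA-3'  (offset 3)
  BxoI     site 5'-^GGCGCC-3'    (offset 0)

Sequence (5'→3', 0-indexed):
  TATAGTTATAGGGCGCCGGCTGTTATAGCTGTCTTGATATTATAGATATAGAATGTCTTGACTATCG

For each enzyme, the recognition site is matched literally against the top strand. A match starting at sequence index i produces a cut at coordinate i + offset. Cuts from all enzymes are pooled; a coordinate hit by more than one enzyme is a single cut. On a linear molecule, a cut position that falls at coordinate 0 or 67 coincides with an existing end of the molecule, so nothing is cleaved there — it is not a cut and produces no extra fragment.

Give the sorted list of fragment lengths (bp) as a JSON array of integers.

Scan for sites:
  KluIII (TATAG, off=5): starts [0, 6, 23, 40, 46] → cuts [5, 11, 28, 45, 51]
  IvoII (ATACCCG, off=1): no sites
  DwuIX (TGTCTTGA, off=3): starts [29, 53] → cuts [32, 56]
  BxoI (GGCGCC, off=0): starts [11] → cuts [11]

All cut coordinates (distinct, sorted): [5, 11, 28, 32, 45, 51, 56]

Fragment lengths:
  [0,5): 5 bp
  [5,11): 6 bp
  [11,28): 17 bp
  [28,32): 4 bp
  [32,45): 13 bp
  [45,51): 6 bp
  [51,56): 5 bp
  [56,67): 11 bp

[4,5,5,6,6,11,13,17]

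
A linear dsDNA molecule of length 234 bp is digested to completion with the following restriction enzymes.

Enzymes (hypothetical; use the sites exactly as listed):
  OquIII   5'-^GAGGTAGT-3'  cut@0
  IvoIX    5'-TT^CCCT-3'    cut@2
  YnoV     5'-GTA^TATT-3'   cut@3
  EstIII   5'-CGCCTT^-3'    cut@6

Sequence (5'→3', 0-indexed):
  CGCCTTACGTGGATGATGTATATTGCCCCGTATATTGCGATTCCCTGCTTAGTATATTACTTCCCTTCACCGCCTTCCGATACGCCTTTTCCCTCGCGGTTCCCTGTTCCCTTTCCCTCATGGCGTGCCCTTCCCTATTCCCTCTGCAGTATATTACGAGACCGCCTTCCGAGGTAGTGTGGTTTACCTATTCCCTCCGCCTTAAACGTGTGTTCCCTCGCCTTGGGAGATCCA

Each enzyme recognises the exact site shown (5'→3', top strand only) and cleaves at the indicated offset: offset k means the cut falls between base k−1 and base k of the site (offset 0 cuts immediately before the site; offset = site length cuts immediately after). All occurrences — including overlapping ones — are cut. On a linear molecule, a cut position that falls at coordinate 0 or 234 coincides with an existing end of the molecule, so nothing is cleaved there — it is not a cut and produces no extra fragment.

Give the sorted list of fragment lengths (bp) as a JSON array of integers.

[2,2,6,6,7,7,8,10,10,10,11,11,11,12,12,12,12,14,14,17,18,22]

Site scan:
  OquIII GAGGTAGT/0: at [170] ⇒ [170]
  IvoIX TTCCCT/2: at [40, 60, 88, 99, 106, 112, 130, 137, 190, 212] ⇒ [42, 62, 90, 101, 108, 114, 132, 139, 192, 214]
  YnoV GTATATT/3: at [17, 29, 51, 148] ⇒ [20, 32, 54, 151]
  EstIII CGCCTT/6: at [0, 70, 82, 162, 197, 218] ⇒ [6, 76, 88, 168, 203, 224]

All cut coordinates (distinct, sorted): [6, 20, 32, 42, 54, 62, 76, 88, 90, 101, 108, 114, 132, 139, 151, 168, 170, 192, 203, 214, 224]

Fragment lengths:
  [0,6): 6 bp
  [6,20): 14 bp
  [20,32): 12 bp
  [32,42): 10 bp
  [42,54): 12 bp
  [54,62): 8 bp
  [62,76): 14 bp
  [76,88): 12 bp
  [88,90): 2 bp
  [90,101): 11 bp
  [101,108): 7 bp
  [108,114): 6 bp
  [114,132): 18 bp
  [132,139): 7 bp
  [139,151): 12 bp
  [151,168): 17 bp
  [168,170): 2 bp
  [170,192): 22 bp
  [192,203): 11 bp
  [203,214): 11 bp
  [214,224): 10 bp
  [224,234): 10 bp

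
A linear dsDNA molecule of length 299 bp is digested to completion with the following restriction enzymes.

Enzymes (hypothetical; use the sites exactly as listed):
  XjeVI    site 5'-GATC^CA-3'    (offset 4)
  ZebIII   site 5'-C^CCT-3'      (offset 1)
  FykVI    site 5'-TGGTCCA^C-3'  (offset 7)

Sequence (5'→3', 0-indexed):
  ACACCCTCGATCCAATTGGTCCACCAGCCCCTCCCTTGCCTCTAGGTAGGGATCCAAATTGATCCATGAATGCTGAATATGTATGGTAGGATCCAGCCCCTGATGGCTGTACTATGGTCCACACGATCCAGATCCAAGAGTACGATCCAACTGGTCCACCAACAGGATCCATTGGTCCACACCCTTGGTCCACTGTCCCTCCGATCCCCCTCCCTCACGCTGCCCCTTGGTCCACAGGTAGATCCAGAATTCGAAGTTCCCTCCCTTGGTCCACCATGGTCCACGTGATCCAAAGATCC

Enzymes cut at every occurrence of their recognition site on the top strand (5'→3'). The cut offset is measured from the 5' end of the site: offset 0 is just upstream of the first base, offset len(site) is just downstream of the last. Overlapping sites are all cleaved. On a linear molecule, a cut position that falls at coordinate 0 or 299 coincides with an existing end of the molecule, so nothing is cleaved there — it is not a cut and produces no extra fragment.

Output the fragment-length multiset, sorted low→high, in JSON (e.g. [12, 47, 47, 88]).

[3,4,4,4,4,5,5,6,6,7,7,8,9,10,10,10,10,10,10,10,11,11,11,11,12,13,15,21,23,29]

Per-enzyme occurrences:
  XjeVI (GATCCA, off=4): starts [8, 50, 60, 89, 124, 130, 143, 165, 240, 286] → cuts [12, 54, 64, 93, 128, 134, 147, 169, 244, 290]
  ZebIII (CCCT, off=1): starts [3, 28, 32, 97, 181, 196, 207, 211, 223, 258, 262] → cuts [4, 29, 33, 98, 182, 197, 208, 212, 224, 259, 263]
  FykVI (TGGTCCAC, off=7): starts [16, 114, 151, 172, 185, 227, 266, 276] → cuts [23, 121, 158, 179, 192, 234, 273, 283]

Pooled cuts: [4, 12, 23, 29, 33, 54, 64, 93, 98, 121, 128, 134, 147, 158, 169, 179, 182, 192, 197, 208, 212, 224, 234, 244, 259, 263, 273, 283, 290]

Fragments:
  [0,4): 4 bp
  [4,12): 8 bp
  [12,23): 11 bp
  [23,29): 6 bp
  [29,33): 4 bp
  [33,54): 21 bp
  [54,64): 10 bp
  [64,93): 29 bp
  [93,98): 5 bp
  [98,121): 23 bp
  [121,128): 7 bp
  [128,134): 6 bp
  [134,147): 13 bp
  [147,158): 11 bp
  [158,169): 11 bp
  [169,179): 10 bp
  [179,182): 3 bp
  [182,192): 10 bp
  [192,197): 5 bp
  [197,208): 11 bp
  [208,212): 4 bp
  [212,224): 12 bp
  [224,234): 10 bp
  [234,244): 10 bp
  [244,259): 15 bp
  [259,263): 4 bp
  [263,273): 10 bp
  [273,283): 10 bp
  [283,290): 7 bp
  [290,299): 9 bp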